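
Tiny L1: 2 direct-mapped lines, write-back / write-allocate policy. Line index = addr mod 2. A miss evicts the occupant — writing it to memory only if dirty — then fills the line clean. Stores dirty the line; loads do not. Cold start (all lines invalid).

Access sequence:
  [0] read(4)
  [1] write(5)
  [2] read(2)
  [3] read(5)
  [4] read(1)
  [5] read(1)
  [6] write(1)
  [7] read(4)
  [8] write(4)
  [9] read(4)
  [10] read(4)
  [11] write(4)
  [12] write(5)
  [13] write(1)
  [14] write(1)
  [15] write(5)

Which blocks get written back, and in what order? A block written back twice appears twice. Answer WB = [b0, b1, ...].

  0 | R B4 → L0 miss [-]
  1 | W B5 → L1 miss [D]
  2 | R B2 → L0 miss [-]
  3 | R B5 → L1 hit [D]
  4 | R B1 → L1 miss wb→B5 [-]
  5 | R B1 → L1 hit [-]
  6 | W B1 → L1 hit [D]
  7 | R B4 → L0 miss [-]
  8 | W B4 → L0 hit [D]
  9 | R B4 → L0 hit [D]
  10 | R B4 → L0 hit [D]
  11 | W B4 → L0 hit [D]
  12 | W B5 → L1 miss wb→B1 [D]
  13 | W B1 → L1 miss wb→B5 [D]
  14 | W B1 → L1 hit [D]
  15 | W B5 → L1 miss wb→B1 [D]

WB = [5, 1, 5, 1]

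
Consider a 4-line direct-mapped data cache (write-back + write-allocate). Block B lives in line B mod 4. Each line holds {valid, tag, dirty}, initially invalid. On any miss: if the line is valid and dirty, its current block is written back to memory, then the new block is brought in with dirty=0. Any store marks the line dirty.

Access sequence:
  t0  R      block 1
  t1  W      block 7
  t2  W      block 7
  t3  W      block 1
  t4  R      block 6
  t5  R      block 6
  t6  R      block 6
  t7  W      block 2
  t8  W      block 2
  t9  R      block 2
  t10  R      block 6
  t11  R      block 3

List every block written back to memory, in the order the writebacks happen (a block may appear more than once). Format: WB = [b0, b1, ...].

  0 | R B1 → L1 miss [-]
  1 | W B7 → L3 miss [D]
  2 | W B7 → L3 hit [D]
  3 | W B1 → L1 hit [D]
  4 | R B6 → L2 miss [-]
  5 | R B6 → L2 hit [-]
  6 | R B6 → L2 hit [-]
  7 | W B2 → L2 miss [D]
  8 | W B2 → L2 hit [D]
  9 | R B2 → L2 hit [D]
  10 | R B6 → L2 miss wb→B2 [-]
  11 | R B3 → L3 miss wb→B7 [-]

WB = [2, 7]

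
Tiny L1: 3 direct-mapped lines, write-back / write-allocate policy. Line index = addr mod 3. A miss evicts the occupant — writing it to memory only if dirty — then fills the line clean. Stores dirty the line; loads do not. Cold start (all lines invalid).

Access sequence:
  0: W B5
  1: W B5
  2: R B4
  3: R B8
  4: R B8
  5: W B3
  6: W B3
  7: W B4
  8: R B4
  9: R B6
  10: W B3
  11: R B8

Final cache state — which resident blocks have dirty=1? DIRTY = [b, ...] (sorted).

DIRTY = [3, 4]

0: W B5 -> L2 miss  d=D]
1: W B5 -> L2 hit  d=D]
2: R B4 -> L1 miss  d=-]
3: R B8 -> L2 miss wb->B5  d=-]
4: R B8 -> L2 hit  d=-]
5: W B3 -> L0 miss  d=D]
6: W B3 -> L0 hit  d=D]
7: W B4 -> L1 hit  d=D]
8: R B4 -> L1 hit  d=D]
9: R B6 -> L0 miss wb->B3  d=-]
10: W B3 -> L0 miss  d=D]
11: R B8 -> L2 hit  d=-]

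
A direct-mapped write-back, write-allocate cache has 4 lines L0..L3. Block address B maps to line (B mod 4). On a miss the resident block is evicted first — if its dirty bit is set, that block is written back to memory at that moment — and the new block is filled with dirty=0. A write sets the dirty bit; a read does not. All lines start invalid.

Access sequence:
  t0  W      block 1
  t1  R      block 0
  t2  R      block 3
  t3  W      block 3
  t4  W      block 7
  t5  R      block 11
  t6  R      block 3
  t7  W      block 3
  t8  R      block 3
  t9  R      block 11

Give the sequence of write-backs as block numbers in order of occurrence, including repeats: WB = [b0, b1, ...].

0: W B1 -> L1 miss  d=D]
1: R B0 -> L0 miss  d=-]
2: R B3 -> L3 miss  d=-]
3: W B3 -> L3 hit  d=D]
4: W B7 -> L3 miss wb->B3  d=D]
5: R B11 -> L3 miss wb->B7  d=-]
6: R B3 -> L3 miss  d=-]
7: W B3 -> L3 hit  d=D]
8: R B3 -> L3 hit  d=D]
9: R B11 -> L3 miss wb->B3  d=-]

WB = [3, 7, 3]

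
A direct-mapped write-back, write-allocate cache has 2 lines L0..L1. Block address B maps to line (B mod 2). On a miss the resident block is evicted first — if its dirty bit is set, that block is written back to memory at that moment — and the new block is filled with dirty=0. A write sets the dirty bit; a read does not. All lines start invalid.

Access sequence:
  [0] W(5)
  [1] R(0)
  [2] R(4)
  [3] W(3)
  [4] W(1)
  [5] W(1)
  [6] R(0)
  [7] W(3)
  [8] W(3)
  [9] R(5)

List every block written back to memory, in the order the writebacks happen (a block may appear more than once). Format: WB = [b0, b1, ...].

WB = [5, 3, 1, 3]

0: W B5 -> L1 miss  d=D]
1: R B0 -> L0 miss  d=-]
2: R B4 -> L0 miss  d=-]
3: W B3 -> L1 miss wb->B5  d=D]
4: W B1 -> L1 miss wb->B3  d=D]
5: W B1 -> L1 hit  d=D]
6: R B0 -> L0 miss  d=-]
7: W B3 -> L1 miss wb->B1  d=D]
8: W B3 -> L1 hit  d=D]
9: R B5 -> L1 miss wb->B3  d=-]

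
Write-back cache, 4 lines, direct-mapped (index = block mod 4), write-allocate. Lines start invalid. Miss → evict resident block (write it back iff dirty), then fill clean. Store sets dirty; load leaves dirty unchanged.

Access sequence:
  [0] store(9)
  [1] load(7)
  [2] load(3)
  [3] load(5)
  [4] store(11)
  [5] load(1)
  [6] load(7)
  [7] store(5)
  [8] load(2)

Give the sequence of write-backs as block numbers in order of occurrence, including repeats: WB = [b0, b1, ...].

WB = [9, 11]

0: W B9 → L1 miss [D]
1: R B7 → L3 miss [-]
2: R B3 → L3 miss [-]
3: R B5 → L1 miss wb→B9 [-]
4: W B11 → L3 miss [D]
5: R B1 → L1 miss [-]
6: R B7 → L3 miss wb→B11 [-]
7: W B5 → L1 miss [D]
8: R B2 → L2 miss [-]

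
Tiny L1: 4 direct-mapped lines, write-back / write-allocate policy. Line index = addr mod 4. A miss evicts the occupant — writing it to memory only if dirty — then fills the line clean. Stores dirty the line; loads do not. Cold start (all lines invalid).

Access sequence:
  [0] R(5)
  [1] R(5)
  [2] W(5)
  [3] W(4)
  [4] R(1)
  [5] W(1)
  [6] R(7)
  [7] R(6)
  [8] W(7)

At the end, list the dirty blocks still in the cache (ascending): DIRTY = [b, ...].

DIRTY = [1, 4, 7]

  0 | R B5 → L1 miss [-]
  1 | R B5 → L1 hit [-]
  2 | W B5 → L1 hit [D]
  3 | W B4 → L0 miss [D]
  4 | R B1 → L1 miss wb→B5 [-]
  5 | W B1 → L1 hit [D]
  6 | R B7 → L3 miss [-]
  7 | R B6 → L2 miss [-]
  8 | W B7 → L3 hit [D]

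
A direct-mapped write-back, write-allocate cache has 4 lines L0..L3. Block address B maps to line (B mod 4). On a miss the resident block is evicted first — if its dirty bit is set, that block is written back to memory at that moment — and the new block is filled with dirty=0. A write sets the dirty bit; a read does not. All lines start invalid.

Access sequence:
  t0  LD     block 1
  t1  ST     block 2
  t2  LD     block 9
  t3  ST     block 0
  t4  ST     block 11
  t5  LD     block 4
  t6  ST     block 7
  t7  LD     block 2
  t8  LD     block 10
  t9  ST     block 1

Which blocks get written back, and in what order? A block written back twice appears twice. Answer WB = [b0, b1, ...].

  0 | R B1 → L1 miss [-]
  1 | W B2 → L2 miss [D]
  2 | R B9 → L1 miss [-]
  3 | W B0 → L0 miss [D]
  4 | W B11 → L3 miss [D]
  5 | R B4 → L0 miss wb→B0 [-]
  6 | W B7 → L3 miss wb→B11 [D]
  7 | R B2 → L2 hit [D]
  8 | R B10 → L2 miss wb→B2 [-]
  9 | W B1 → L1 miss [D]

WB = [0, 11, 2]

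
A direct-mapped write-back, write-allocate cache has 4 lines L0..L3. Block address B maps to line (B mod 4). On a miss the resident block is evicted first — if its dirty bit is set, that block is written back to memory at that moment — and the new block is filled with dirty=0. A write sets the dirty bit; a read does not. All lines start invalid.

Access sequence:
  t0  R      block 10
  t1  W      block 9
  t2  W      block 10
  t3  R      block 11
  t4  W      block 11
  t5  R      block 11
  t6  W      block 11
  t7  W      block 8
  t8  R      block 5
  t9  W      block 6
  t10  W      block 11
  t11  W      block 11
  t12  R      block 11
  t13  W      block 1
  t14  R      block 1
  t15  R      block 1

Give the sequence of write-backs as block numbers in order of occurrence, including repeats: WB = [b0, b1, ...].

  0 | R B10 → L2 miss [-]
  1 | W B9 → L1 miss [D]
  2 | W B10 → L2 hit [D]
  3 | R B11 → L3 miss [-]
  4 | W B11 → L3 hit [D]
  5 | R B11 → L3 hit [D]
  6 | W B11 → L3 hit [D]
  7 | W B8 → L0 miss [D]
  8 | R B5 → L1 miss wb→B9 [-]
  9 | W B6 → L2 miss wb→B10 [D]
  10 | W B11 → L3 hit [D]
  11 | W B11 → L3 hit [D]
  12 | R B11 → L3 hit [D]
  13 | W B1 → L1 miss [D]
  14 | R B1 → L1 hit [D]
  15 | R B1 → L1 hit [D]

WB = [9, 10]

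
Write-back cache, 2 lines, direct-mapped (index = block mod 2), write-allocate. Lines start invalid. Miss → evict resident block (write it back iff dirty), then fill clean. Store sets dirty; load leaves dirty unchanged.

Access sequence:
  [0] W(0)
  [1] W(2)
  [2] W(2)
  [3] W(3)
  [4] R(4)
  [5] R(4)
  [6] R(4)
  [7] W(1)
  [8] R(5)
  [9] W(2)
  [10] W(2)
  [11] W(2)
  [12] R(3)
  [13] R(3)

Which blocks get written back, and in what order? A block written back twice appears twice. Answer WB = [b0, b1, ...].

0: W B0 → L0 miss [D]
1: W B2 → L0 miss wb→B0 [D]
2: W B2 → L0 hit [D]
3: W B3 → L1 miss [D]
4: R B4 → L0 miss wb→B2 [-]
5: R B4 → L0 hit [-]
6: R B4 → L0 hit [-]
7: W B1 → L1 miss wb→B3 [D]
8: R B5 → L1 miss wb→B1 [-]
9: W B2 → L0 miss [D]
10: W B2 → L0 hit [D]
11: W B2 → L0 hit [D]
12: R B3 → L1 miss [-]
13: R B3 → L1 hit [-]

WB = [0, 2, 3, 1]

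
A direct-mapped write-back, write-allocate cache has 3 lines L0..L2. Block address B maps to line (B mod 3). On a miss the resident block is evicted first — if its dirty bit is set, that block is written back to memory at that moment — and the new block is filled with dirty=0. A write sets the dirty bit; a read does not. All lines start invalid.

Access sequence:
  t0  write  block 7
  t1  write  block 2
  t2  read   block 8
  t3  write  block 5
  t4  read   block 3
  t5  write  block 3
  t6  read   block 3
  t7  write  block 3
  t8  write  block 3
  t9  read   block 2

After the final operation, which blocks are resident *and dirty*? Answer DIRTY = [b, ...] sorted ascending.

  0 | W B7 → L1 miss [D]
  1 | W B2 → L2 miss [D]
  2 | R B8 → L2 miss wb→B2 [-]
  3 | W B5 → L2 miss [D]
  4 | R B3 → L0 miss [-]
  5 | W B3 → L0 hit [D]
  6 | R B3 → L0 hit [D]
  7 | W B3 → L0 hit [D]
  8 | W B3 → L0 hit [D]
  9 | R B2 → L2 miss wb→B5 [-]

DIRTY = [3, 7]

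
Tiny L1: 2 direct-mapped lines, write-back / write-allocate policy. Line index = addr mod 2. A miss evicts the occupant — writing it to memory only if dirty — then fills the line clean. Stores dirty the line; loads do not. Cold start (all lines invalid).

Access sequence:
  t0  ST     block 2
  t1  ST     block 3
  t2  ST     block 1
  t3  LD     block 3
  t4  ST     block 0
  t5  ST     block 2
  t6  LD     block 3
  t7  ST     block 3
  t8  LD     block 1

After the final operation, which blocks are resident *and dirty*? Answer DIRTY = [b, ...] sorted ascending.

0: W B2 → L0 miss [D]
1: W B3 → L1 miss [D]
2: W B1 → L1 miss wb→B3 [D]
3: R B3 → L1 miss wb→B1 [-]
4: W B0 → L0 miss wb→B2 [D]
5: W B2 → L0 miss wb→B0 [D]
6: R B3 → L1 hit [-]
7: W B3 → L1 hit [D]
8: R B1 → L1 miss wb→B3 [-]

DIRTY = [2]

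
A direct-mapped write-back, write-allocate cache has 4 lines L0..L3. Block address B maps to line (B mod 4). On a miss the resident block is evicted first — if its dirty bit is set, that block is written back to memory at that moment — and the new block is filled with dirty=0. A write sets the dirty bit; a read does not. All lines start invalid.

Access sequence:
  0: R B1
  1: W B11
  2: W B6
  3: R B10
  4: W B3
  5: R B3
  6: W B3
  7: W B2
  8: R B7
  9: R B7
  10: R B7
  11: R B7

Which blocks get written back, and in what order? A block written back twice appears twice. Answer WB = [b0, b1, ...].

WB = [6, 11, 3]

0: R B1 -> L1 miss  d=-]
1: W B11 -> L3 miss  d=D]
2: W B6 -> L2 miss  d=D]
3: R B10 -> L2 miss wb->B6  d=-]
4: W B3 -> L3 miss wb->B11  d=D]
5: R B3 -> L3 hit  d=D]
6: W B3 -> L3 hit  d=D]
7: W B2 -> L2 miss  d=D]
8: R B7 -> L3 miss wb->B3  d=-]
9: R B7 -> L3 hit  d=-]
10: R B7 -> L3 hit  d=-]
11: R B7 -> L3 hit  d=-]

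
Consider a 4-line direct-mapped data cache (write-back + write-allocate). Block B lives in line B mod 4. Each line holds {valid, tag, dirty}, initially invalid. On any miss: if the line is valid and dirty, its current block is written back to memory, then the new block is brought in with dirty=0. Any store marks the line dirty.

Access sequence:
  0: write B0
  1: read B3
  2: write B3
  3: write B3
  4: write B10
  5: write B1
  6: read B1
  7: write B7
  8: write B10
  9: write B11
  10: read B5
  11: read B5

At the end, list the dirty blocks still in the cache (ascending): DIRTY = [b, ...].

  0 | W B0 → L0 miss [D]
  1 | R B3 → L3 miss [-]
  2 | W B3 → L3 hit [D]
  3 | W B3 → L3 hit [D]
  4 | W B10 → L2 miss [D]
  5 | W B1 → L1 miss [D]
  6 | R B1 → L1 hit [D]
  7 | W B7 → L3 miss wb→B3 [D]
  8 | W B10 → L2 hit [D]
  9 | W B11 → L3 miss wb→B7 [D]
  10 | R B5 → L1 miss wb→B1 [-]
  11 | R B5 → L1 hit [-]

DIRTY = [0, 10, 11]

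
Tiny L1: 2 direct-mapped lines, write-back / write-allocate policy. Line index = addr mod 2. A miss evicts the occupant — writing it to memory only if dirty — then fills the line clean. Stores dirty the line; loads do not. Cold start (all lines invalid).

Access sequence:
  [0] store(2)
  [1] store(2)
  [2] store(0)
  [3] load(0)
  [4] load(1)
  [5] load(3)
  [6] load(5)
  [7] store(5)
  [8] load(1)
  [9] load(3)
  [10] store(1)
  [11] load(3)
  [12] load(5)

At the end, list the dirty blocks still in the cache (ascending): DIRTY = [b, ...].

  0 | W B2 → L0 miss [D]
  1 | W B2 → L0 hit [D]
  2 | W B0 → L0 miss wb→B2 [D]
  3 | R B0 → L0 hit [D]
  4 | R B1 → L1 miss [-]
  5 | R B3 → L1 miss [-]
  6 | R B5 → L1 miss [-]
  7 | W B5 → L1 hit [D]
  8 | R B1 → L1 miss wb→B5 [-]
  9 | R B3 → L1 miss [-]
  10 | W B1 → L1 miss [D]
  11 | R B3 → L1 miss wb→B1 [-]
  12 | R B5 → L1 miss [-]

DIRTY = [0]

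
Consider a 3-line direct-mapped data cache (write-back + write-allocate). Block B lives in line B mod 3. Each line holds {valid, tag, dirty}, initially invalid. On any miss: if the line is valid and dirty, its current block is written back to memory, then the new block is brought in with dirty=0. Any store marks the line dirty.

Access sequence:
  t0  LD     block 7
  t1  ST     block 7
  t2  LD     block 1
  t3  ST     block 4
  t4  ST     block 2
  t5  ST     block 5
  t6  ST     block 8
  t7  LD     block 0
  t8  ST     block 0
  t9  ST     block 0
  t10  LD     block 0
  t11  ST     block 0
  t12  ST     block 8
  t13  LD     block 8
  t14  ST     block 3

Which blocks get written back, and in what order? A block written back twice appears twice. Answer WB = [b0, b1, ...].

WB = [7, 2, 5, 0]

  0 | R B7 → L1 miss [-]
  1 | W B7 → L1 hit [D]
  2 | R B1 → L1 miss wb→B7 [-]
  3 | W B4 → L1 miss [D]
  4 | W B2 → L2 miss [D]
  5 | W B5 → L2 miss wb→B2 [D]
  6 | W B8 → L2 miss wb→B5 [D]
  7 | R B0 → L0 miss [-]
  8 | W B0 → L0 hit [D]
  9 | W B0 → L0 hit [D]
  10 | R B0 → L0 hit [D]
  11 | W B0 → L0 hit [D]
  12 | W B8 → L2 hit [D]
  13 | R B8 → L2 hit [D]
  14 | W B3 → L0 miss wb→B0 [D]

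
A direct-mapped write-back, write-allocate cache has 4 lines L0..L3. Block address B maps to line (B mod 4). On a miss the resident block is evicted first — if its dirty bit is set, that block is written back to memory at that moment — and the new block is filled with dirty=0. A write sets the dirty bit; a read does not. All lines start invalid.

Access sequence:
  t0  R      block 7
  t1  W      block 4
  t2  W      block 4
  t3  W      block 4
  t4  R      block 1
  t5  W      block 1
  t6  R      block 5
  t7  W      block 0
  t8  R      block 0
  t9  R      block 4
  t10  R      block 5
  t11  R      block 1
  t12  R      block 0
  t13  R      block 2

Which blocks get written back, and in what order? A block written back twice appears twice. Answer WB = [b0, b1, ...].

WB = [1, 4, 0]

0: R B7 -> L3 miss  d=-]
1: W B4 -> L0 miss  d=D]
2: W B4 -> L0 hit  d=D]
3: W B4 -> L0 hit  d=D]
4: R B1 -> L1 miss  d=-]
5: W B1 -> L1 hit  d=D]
6: R B5 -> L1 miss wb->B1  d=-]
7: W B0 -> L0 miss wb->B4  d=D]
8: R B0 -> L0 hit  d=D]
9: R B4 -> L0 miss wb->B0  d=-]
10: R B5 -> L1 hit  d=-]
11: R B1 -> L1 miss  d=-]
12: R B0 -> L0 miss  d=-]
13: R B2 -> L2 miss  d=-]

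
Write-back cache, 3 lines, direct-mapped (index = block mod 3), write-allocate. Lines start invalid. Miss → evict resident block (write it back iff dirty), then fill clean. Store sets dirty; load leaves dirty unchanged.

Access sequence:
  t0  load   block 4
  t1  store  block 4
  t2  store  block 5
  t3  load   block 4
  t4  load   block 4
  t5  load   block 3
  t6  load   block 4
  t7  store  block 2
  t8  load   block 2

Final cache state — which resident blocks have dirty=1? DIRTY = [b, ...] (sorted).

0: R B4 → L1 miss [-]
1: W B4 → L1 hit [D]
2: W B5 → L2 miss [D]
3: R B4 → L1 hit [D]
4: R B4 → L1 hit [D]
5: R B3 → L0 miss [-]
6: R B4 → L1 hit [D]
7: W B2 → L2 miss wb→B5 [D]
8: R B2 → L2 hit [D]

DIRTY = [2, 4]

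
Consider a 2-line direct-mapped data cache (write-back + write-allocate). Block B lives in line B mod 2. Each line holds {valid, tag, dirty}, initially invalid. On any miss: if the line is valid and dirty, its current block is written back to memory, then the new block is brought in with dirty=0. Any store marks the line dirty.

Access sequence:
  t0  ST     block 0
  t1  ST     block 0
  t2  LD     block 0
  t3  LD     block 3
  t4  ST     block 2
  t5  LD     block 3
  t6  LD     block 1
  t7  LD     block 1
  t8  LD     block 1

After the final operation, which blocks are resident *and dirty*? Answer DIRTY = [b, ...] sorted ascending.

  0 | W B0 → L0 miss [D]
  1 | W B0 → L0 hit [D]
  2 | R B0 → L0 hit [D]
  3 | R B3 → L1 miss [-]
  4 | W B2 → L0 miss wb→B0 [D]
  5 | R B3 → L1 hit [-]
  6 | R B1 → L1 miss [-]
  7 | R B1 → L1 hit [-]
  8 | R B1 → L1 hit [-]

DIRTY = [2]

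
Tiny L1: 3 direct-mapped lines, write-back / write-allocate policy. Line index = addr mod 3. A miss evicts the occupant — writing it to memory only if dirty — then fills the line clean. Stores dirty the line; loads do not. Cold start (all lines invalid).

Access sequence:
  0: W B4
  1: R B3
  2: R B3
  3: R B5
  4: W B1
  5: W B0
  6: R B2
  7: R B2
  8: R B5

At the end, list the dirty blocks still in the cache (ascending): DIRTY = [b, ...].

DIRTY = [0, 1]

0: W B4 → L1 miss [D]
1: R B3 → L0 miss [-]
2: R B3 → L0 hit [-]
3: R B5 → L2 miss [-]
4: W B1 → L1 miss wb→B4 [D]
5: W B0 → L0 miss [D]
6: R B2 → L2 miss [-]
7: R B2 → L2 hit [-]
8: R B5 → L2 miss [-]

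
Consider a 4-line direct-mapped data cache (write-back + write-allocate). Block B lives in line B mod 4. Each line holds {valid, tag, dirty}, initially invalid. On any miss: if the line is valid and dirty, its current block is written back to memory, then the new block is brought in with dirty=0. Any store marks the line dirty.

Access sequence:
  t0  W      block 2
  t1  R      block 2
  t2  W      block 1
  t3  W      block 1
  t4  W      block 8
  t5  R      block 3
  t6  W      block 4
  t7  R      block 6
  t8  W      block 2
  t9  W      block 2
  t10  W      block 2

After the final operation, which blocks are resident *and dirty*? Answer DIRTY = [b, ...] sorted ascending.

DIRTY = [1, 2, 4]

0: W B2 -> L2 miss  d=D]
1: R B2 -> L2 hit  d=D]
2: W B1 -> L1 miss  d=D]
3: W B1 -> L1 hit  d=D]
4: W B8 -> L0 miss  d=D]
5: R B3 -> L3 miss  d=-]
6: W B4 -> L0 miss wb->B8  d=D]
7: R B6 -> L2 miss wb->B2  d=-]
8: W B2 -> L2 miss  d=D]
9: W B2 -> L2 hit  d=D]
10: W B2 -> L2 hit  d=D]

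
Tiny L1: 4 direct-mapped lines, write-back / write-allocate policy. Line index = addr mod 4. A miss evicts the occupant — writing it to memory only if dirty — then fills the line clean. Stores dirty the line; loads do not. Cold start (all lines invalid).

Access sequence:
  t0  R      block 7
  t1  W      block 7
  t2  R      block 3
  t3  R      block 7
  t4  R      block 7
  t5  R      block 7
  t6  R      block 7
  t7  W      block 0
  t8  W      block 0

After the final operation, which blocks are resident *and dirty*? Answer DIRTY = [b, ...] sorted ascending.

0: R B7 → L3 miss [-]
1: W B7 → L3 hit [D]
2: R B3 → L3 miss wb→B7 [-]
3: R B7 → L3 miss [-]
4: R B7 → L3 hit [-]
5: R B7 → L3 hit [-]
6: R B7 → L3 hit [-]
7: W B0 → L0 miss [D]
8: W B0 → L0 hit [D]

DIRTY = [0]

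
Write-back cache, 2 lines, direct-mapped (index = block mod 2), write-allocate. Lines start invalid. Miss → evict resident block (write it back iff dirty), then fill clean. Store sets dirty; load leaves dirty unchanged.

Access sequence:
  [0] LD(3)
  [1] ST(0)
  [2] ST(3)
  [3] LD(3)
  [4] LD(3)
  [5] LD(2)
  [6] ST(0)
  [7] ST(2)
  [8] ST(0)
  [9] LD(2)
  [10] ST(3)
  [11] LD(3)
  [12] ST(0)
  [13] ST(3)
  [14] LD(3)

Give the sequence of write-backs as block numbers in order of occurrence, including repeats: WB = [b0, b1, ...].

0: R B3 → L1 miss [-]
1: W B0 → L0 miss [D]
2: W B3 → L1 hit [D]
3: R B3 → L1 hit [D]
4: R B3 → L1 hit [D]
5: R B2 → L0 miss wb→B0 [-]
6: W B0 → L0 miss [D]
7: W B2 → L0 miss wb→B0 [D]
8: W B0 → L0 miss wb→B2 [D]
9: R B2 → L0 miss wb→B0 [-]
10: W B3 → L1 hit [D]
11: R B3 → L1 hit [D]
12: W B0 → L0 miss [D]
13: W B3 → L1 hit [D]
14: R B3 → L1 hit [D]

WB = [0, 0, 2, 0]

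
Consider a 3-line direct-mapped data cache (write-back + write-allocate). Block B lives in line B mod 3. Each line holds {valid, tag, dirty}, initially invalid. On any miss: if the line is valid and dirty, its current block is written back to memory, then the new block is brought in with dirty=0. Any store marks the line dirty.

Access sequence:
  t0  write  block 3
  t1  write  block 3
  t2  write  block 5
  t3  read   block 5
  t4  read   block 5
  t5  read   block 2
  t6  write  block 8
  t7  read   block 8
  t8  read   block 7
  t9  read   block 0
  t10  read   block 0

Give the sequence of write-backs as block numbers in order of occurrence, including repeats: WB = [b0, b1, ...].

WB = [5, 3]

0: W B3 -> L0 miss  d=D]
1: W B3 -> L0 hit  d=D]
2: W B5 -> L2 miss  d=D]
3: R B5 -> L2 hit  d=D]
4: R B5 -> L2 hit  d=D]
5: R B2 -> L2 miss wb->B5  d=-]
6: W B8 -> L2 miss  d=D]
7: R B8 -> L2 hit  d=D]
8: R B7 -> L1 miss  d=-]
9: R B0 -> L0 miss wb->B3  d=-]
10: R B0 -> L0 hit  d=-]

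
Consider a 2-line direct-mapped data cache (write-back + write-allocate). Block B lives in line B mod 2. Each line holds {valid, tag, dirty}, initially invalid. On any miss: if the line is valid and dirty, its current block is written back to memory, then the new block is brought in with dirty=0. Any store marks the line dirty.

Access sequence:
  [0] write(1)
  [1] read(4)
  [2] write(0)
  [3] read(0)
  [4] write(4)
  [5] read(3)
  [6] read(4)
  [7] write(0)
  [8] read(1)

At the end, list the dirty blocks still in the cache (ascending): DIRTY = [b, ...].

DIRTY = [0]

0: W B1 → L1 miss [D]
1: R B4 → L0 miss [-]
2: W B0 → L0 miss [D]
3: R B0 → L0 hit [D]
4: W B4 → L0 miss wb→B0 [D]
5: R B3 → L1 miss wb→B1 [-]
6: R B4 → L0 hit [D]
7: W B0 → L0 miss wb→B4 [D]
8: R B1 → L1 miss [-]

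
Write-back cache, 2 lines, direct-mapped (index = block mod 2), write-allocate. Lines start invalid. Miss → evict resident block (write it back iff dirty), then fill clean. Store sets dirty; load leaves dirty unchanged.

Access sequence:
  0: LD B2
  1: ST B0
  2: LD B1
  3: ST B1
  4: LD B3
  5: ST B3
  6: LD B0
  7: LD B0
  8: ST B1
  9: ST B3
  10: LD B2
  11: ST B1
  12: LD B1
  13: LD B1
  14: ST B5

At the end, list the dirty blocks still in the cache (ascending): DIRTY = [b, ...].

0: R B2 -> L0 miss  d=-]
1: W B0 -> L0 miss  d=D]
2: R B1 -> L1 miss  d=-]
3: W B1 -> L1 hit  d=D]
4: R B3 -> L1 miss wb->B1  d=-]
5: W B3 -> L1 hit  d=D]
6: R B0 -> L0 hit  d=D]
7: R B0 -> L0 hit  d=D]
8: W B1 -> L1 miss wb->B3  d=D]
9: W B3 -> L1 miss wb->B1  d=D]
10: R B2 -> L0 miss wb->B0  d=-]
11: W B1 -> L1 miss wb->B3  d=D]
12: R B1 -> L1 hit  d=D]
13: R B1 -> L1 hit  d=D]
14: W B5 -> L1 miss wb->B1  d=D]

DIRTY = [5]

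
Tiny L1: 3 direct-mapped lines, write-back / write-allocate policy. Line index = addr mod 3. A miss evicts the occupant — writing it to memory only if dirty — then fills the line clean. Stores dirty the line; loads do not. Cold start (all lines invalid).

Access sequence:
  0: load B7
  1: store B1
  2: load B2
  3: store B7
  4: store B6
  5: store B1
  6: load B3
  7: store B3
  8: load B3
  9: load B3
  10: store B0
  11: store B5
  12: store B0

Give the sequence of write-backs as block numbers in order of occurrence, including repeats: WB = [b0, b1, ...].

0: R B7 -> L1 miss  d=-]
1: W B1 -> L1 miss  d=D]
2: R B2 -> L2 miss  d=-]
3: W B7 -> L1 miss wb->B1  d=D]
4: W B6 -> L0 miss  d=D]
5: W B1 -> L1 miss wb->B7  d=D]
6: R B3 -> L0 miss wb->B6  d=-]
7: W B3 -> L0 hit  d=D]
8: R B3 -> L0 hit  d=D]
9: R B3 -> L0 hit  d=D]
10: W B0 -> L0 miss wb->B3  d=D]
11: W B5 -> L2 miss  d=D]
12: W B0 -> L0 hit  d=D]

WB = [1, 7, 6, 3]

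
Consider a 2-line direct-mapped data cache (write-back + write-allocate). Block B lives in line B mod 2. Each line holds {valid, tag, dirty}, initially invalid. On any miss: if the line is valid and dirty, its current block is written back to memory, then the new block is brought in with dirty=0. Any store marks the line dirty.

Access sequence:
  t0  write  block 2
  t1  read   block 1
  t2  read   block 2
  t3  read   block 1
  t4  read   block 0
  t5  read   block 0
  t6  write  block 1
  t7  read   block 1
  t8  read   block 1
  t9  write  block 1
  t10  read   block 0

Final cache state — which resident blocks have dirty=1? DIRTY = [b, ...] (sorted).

0: W B2 -> L0 miss  d=D]
1: R B1 -> L1 miss  d=-]
2: R B2 -> L0 hit  d=D]
3: R B1 -> L1 hit  d=-]
4: R B0 -> L0 miss wb->B2  d=-]
5: R B0 -> L0 hit  d=-]
6: W B1 -> L1 hit  d=D]
7: R B1 -> L1 hit  d=D]
8: R B1 -> L1 hit  d=D]
9: W B1 -> L1 hit  d=D]
10: R B0 -> L0 hit  d=-]

DIRTY = [1]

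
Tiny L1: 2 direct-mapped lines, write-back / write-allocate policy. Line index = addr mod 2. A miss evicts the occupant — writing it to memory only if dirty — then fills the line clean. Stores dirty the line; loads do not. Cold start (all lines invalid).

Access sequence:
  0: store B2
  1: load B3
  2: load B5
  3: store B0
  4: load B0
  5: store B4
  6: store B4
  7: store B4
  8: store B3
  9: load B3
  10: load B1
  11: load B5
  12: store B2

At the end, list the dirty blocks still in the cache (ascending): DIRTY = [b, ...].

0: W B2 → L0 miss [D]
1: R B3 → L1 miss [-]
2: R B5 → L1 miss [-]
3: W B0 → L0 miss wb→B2 [D]
4: R B0 → L0 hit [D]
5: W B4 → L0 miss wb→B0 [D]
6: W B4 → L0 hit [D]
7: W B4 → L0 hit [D]
8: W B3 → L1 miss [D]
9: R B3 → L1 hit [D]
10: R B1 → L1 miss wb→B3 [-]
11: R B5 → L1 miss [-]
12: W B2 → L0 miss wb→B4 [D]

DIRTY = [2]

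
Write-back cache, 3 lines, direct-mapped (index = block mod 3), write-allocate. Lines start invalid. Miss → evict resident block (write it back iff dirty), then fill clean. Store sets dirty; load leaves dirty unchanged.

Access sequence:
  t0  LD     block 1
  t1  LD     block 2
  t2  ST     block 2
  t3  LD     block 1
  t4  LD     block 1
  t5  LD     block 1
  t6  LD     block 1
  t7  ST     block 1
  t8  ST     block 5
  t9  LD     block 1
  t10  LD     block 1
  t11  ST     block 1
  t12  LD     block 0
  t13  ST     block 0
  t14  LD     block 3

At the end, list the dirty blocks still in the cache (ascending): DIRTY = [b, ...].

0: R B1 -> L1 miss  d=-]
1: R B2 -> L2 miss  d=-]
2: W B2 -> L2 hit  d=D]
3: R B1 -> L1 hit  d=-]
4: R B1 -> L1 hit  d=-]
5: R B1 -> L1 hit  d=-]
6: R B1 -> L1 hit  d=-]
7: W B1 -> L1 hit  d=D]
8: W B5 -> L2 miss wb->B2  d=D]
9: R B1 -> L1 hit  d=D]
10: R B1 -> L1 hit  d=D]
11: W B1 -> L1 hit  d=D]
12: R B0 -> L0 miss  d=-]
13: W B0 -> L0 hit  d=D]
14: R B3 -> L0 miss wb->B0  d=-]

DIRTY = [1, 5]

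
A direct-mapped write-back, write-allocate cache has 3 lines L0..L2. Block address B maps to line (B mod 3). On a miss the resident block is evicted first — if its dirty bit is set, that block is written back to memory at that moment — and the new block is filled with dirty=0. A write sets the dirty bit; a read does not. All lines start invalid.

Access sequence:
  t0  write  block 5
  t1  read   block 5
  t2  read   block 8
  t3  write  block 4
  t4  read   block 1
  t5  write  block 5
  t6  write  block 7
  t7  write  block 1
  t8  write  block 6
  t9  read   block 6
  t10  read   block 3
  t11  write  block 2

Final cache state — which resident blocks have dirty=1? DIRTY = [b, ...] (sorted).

DIRTY = [1, 2]

0: W B5 → L2 miss [D]
1: R B5 → L2 hit [D]
2: R B8 → L2 miss wb→B5 [-]
3: W B4 → L1 miss [D]
4: R B1 → L1 miss wb→B4 [-]
5: W B5 → L2 miss [D]
6: W B7 → L1 miss [D]
7: W B1 → L1 miss wb→B7 [D]
8: W B6 → L0 miss [D]
9: R B6 → L0 hit [D]
10: R B3 → L0 miss wb→B6 [-]
11: W B2 → L2 miss wb→B5 [D]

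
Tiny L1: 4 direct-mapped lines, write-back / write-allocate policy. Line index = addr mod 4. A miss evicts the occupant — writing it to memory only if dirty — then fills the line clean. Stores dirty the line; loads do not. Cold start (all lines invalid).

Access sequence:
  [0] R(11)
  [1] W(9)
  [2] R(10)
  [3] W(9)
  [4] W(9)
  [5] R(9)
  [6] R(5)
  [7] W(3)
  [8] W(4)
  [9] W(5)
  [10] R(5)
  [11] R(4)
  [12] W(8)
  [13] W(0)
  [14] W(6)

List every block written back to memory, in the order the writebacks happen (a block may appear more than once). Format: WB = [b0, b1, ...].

0: R B11 -> L3 miss  d=-]
1: W B9 -> L1 miss  d=D]
2: R B10 -> L2 miss  d=-]
3: W B9 -> L1 hit  d=D]
4: W B9 -> L1 hit  d=D]
5: R B9 -> L1 hit  d=D]
6: R B5 -> L1 miss wb->B9  d=-]
7: W B3 -> L3 miss  d=D]
8: W B4 -> L0 miss  d=D]
9: W B5 -> L1 hit  d=D]
10: R B5 -> L1 hit  d=D]
11: R B4 -> L0 hit  d=D]
12: W B8 -> L0 miss wb->B4  d=D]
13: W B0 -> L0 miss wb->B8  d=D]
14: W B6 -> L2 miss  d=D]

WB = [9, 4, 8]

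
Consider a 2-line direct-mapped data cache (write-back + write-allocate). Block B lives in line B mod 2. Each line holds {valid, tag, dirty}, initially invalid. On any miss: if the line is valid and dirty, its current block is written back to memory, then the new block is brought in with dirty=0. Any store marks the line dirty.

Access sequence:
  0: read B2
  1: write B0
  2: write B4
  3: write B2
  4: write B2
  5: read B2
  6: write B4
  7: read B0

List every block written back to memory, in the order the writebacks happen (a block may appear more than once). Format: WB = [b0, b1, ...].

0: R B2 → L0 miss [-]
1: W B0 → L0 miss [D]
2: W B4 → L0 miss wb→B0 [D]
3: W B2 → L0 miss wb→B4 [D]
4: W B2 → L0 hit [D]
5: R B2 → L0 hit [D]
6: W B4 → L0 miss wb→B2 [D]
7: R B0 → L0 miss wb→B4 [-]

WB = [0, 4, 2, 4]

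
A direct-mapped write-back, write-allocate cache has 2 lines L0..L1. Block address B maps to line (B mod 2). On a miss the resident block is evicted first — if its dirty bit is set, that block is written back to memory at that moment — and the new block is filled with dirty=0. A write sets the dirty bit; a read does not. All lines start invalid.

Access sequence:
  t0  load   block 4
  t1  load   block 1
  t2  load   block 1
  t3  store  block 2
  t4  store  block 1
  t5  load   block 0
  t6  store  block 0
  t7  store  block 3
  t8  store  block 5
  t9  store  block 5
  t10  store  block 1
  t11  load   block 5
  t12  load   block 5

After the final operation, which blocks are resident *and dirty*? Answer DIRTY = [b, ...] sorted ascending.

  0 | R B4 → L0 miss [-]
  1 | R B1 → L1 miss [-]
  2 | R B1 → L1 hit [-]
  3 | W B2 → L0 miss [D]
  4 | W B1 → L1 hit [D]
  5 | R B0 → L0 miss wb→B2 [-]
  6 | W B0 → L0 hit [D]
  7 | W B3 → L1 miss wb→B1 [D]
  8 | W B5 → L1 miss wb→B3 [D]
  9 | W B5 → L1 hit [D]
  10 | W B1 → L1 miss wb→B5 [D]
  11 | R B5 → L1 miss wb→B1 [-]
  12 | R B5 → L1 hit [-]

DIRTY = [0]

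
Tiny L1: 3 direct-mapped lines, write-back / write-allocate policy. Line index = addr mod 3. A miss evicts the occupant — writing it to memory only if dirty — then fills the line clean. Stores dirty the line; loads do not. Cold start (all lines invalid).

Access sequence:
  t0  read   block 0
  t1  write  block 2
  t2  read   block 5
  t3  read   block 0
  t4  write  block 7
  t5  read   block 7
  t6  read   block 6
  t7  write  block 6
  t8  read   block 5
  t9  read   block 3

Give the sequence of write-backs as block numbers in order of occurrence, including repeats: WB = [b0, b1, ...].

WB = [2, 6]

0: R B0 → L0 miss [-]
1: W B2 → L2 miss [D]
2: R B5 → L2 miss wb→B2 [-]
3: R B0 → L0 hit [-]
4: W B7 → L1 miss [D]
5: R B7 → L1 hit [D]
6: R B6 → L0 miss [-]
7: W B6 → L0 hit [D]
8: R B5 → L2 hit [-]
9: R B3 → L0 miss wb→B6 [-]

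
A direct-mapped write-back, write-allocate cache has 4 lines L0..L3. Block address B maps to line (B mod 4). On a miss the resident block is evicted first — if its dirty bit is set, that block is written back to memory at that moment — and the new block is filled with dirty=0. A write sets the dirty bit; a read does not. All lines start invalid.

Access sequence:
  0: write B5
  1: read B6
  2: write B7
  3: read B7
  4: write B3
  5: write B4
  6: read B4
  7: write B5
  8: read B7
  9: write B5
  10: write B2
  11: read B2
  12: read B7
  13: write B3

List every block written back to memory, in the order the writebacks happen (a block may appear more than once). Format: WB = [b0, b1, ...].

WB = [7, 3]

0: W B5 -> L1 miss  d=D]
1: R B6 -> L2 miss  d=-]
2: W B7 -> L3 miss  d=D]
3: R B7 -> L3 hit  d=D]
4: W B3 -> L3 miss wb->B7  d=D]
5: W B4 -> L0 miss  d=D]
6: R B4 -> L0 hit  d=D]
7: W B5 -> L1 hit  d=D]
8: R B7 -> L3 miss wb->B3  d=-]
9: W B5 -> L1 hit  d=D]
10: W B2 -> L2 miss  d=D]
11: R B2 -> L2 hit  d=D]
12: R B7 -> L3 hit  d=-]
13: W B3 -> L3 miss  d=D]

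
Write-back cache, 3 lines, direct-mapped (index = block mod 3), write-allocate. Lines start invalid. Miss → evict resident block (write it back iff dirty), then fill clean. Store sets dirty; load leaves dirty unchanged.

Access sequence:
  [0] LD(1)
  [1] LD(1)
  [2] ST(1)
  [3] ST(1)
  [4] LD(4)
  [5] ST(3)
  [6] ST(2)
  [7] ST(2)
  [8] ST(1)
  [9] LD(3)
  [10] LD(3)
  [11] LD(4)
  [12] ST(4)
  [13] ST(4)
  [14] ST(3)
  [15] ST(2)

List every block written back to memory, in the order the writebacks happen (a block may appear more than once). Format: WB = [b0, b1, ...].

WB = [1, 1]

0: R B1 → L1 miss [-]
1: R B1 → L1 hit [-]
2: W B1 → L1 hit [D]
3: W B1 → L1 hit [D]
4: R B4 → L1 miss wb→B1 [-]
5: W B3 → L0 miss [D]
6: W B2 → L2 miss [D]
7: W B2 → L2 hit [D]
8: W B1 → L1 miss [D]
9: R B3 → L0 hit [D]
10: R B3 → L0 hit [D]
11: R B4 → L1 miss wb→B1 [-]
12: W B4 → L1 hit [D]
13: W B4 → L1 hit [D]
14: W B3 → L0 hit [D]
15: W B2 → L2 hit [D]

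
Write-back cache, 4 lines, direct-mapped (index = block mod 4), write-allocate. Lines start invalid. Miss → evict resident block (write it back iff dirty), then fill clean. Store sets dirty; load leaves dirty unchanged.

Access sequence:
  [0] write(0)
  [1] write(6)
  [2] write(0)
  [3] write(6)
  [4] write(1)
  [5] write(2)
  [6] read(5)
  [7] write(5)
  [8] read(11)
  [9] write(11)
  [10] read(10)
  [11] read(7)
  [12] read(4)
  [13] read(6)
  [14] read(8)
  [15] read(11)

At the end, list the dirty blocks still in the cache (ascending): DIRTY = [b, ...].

DIRTY = [5]

  0 | W B0 → L0 miss [D]
  1 | W B6 → L2 miss [D]
  2 | W B0 → L0 hit [D]
  3 | W B6 → L2 hit [D]
  4 | W B1 → L1 miss [D]
  5 | W B2 → L2 miss wb→B6 [D]
  6 | R B5 → L1 miss wb→B1 [-]
  7 | W B5 → L1 hit [D]
  8 | R B11 → L3 miss [-]
  9 | W B11 → L3 hit [D]
  10 | R B10 → L2 miss wb→B2 [-]
  11 | R B7 → L3 miss wb→B11 [-]
  12 | R B4 → L0 miss wb→B0 [-]
  13 | R B6 → L2 miss [-]
  14 | R B8 → L0 miss [-]
  15 | R B11 → L3 miss [-]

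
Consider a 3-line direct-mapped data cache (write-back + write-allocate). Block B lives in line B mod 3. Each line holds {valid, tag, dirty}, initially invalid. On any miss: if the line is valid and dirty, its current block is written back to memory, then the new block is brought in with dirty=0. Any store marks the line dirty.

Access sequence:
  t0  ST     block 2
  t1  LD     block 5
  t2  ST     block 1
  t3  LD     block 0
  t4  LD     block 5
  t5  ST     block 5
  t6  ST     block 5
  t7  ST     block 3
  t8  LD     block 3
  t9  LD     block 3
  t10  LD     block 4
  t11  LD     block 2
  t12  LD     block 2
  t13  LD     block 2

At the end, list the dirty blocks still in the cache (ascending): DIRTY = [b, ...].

DIRTY = [3]

0: W B2 -> L2 miss  d=D]
1: R B5 -> L2 miss wb->B2  d=-]
2: W B1 -> L1 miss  d=D]
3: R B0 -> L0 miss  d=-]
4: R B5 -> L2 hit  d=-]
5: W B5 -> L2 hit  d=D]
6: W B5 -> L2 hit  d=D]
7: W B3 -> L0 miss  d=D]
8: R B3 -> L0 hit  d=D]
9: R B3 -> L0 hit  d=D]
10: R B4 -> L1 miss wb->B1  d=-]
11: R B2 -> L2 miss wb->B5  d=-]
12: R B2 -> L2 hit  d=-]
13: R B2 -> L2 hit  d=-]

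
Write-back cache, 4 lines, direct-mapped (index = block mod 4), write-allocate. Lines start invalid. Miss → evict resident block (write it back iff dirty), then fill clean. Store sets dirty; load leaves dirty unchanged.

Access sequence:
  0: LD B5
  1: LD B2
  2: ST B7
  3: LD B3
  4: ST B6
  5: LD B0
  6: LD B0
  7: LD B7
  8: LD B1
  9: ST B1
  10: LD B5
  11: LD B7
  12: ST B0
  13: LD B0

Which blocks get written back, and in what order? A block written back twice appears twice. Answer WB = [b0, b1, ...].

WB = [7, 1]

  0 | R B5 → L1 miss [-]
  1 | R B2 → L2 miss [-]
  2 | W B7 → L3 miss [D]
  3 | R B3 → L3 miss wb→B7 [-]
  4 | W B6 → L2 miss [D]
  5 | R B0 → L0 miss [-]
  6 | R B0 → L0 hit [-]
  7 | R B7 → L3 miss [-]
  8 | R B1 → L1 miss [-]
  9 | W B1 → L1 hit [D]
  10 | R B5 → L1 miss wb→B1 [-]
  11 | R B7 → L3 hit [-]
  12 | W B0 → L0 hit [D]
  13 | R B0 → L0 hit [D]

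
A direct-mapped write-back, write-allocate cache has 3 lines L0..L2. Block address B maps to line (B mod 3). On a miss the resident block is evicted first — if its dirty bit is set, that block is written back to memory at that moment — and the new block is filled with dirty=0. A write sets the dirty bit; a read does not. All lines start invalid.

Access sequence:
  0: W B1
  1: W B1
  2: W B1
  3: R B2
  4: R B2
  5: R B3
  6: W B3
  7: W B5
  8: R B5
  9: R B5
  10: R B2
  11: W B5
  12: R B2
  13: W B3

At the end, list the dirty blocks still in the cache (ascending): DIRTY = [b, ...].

0: W B1 -> L1 miss  d=D]
1: W B1 -> L1 hit  d=D]
2: W B1 -> L1 hit  d=D]
3: R B2 -> L2 miss  d=-]
4: R B2 -> L2 hit  d=-]
5: R B3 -> L0 miss  d=-]
6: W B3 -> L0 hit  d=D]
7: W B5 -> L2 miss  d=D]
8: R B5 -> L2 hit  d=D]
9: R B5 -> L2 hit  d=D]
10: R B2 -> L2 miss wb->B5  d=-]
11: W B5 -> L2 miss  d=D]
12: R B2 -> L2 miss wb->B5  d=-]
13: W B3 -> L0 hit  d=D]

DIRTY = [1, 3]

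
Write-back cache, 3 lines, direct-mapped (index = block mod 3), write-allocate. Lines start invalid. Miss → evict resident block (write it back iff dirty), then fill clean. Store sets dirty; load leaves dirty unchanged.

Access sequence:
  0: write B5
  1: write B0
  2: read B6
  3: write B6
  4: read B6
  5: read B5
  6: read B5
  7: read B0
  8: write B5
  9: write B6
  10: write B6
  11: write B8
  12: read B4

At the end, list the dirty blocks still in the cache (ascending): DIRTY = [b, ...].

0: W B5 → L2 miss [D]
1: W B0 → L0 miss [D]
2: R B6 → L0 miss wb→B0 [-]
3: W B6 → L0 hit [D]
4: R B6 → L0 hit [D]
5: R B5 → L2 hit [D]
6: R B5 → L2 hit [D]
7: R B0 → L0 miss wb→B6 [-]
8: W B5 → L2 hit [D]
9: W B6 → L0 miss [D]
10: W B6 → L0 hit [D]
11: W B8 → L2 miss wb→B5 [D]
12: R B4 → L1 miss [-]

DIRTY = [6, 8]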